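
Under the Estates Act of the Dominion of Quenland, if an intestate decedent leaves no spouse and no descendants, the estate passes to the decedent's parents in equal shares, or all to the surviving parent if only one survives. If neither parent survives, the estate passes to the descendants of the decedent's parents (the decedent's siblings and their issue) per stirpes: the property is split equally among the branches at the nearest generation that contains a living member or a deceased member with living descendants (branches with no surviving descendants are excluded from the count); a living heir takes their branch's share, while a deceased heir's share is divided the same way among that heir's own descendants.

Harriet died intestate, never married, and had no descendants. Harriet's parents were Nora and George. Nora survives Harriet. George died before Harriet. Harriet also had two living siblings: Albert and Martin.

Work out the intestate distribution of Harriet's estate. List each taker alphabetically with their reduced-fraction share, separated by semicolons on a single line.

Only one parent, Nora, survives, so Nora takes the entire estate. The siblings take nothing because a surviving parent has priority.

Nora 1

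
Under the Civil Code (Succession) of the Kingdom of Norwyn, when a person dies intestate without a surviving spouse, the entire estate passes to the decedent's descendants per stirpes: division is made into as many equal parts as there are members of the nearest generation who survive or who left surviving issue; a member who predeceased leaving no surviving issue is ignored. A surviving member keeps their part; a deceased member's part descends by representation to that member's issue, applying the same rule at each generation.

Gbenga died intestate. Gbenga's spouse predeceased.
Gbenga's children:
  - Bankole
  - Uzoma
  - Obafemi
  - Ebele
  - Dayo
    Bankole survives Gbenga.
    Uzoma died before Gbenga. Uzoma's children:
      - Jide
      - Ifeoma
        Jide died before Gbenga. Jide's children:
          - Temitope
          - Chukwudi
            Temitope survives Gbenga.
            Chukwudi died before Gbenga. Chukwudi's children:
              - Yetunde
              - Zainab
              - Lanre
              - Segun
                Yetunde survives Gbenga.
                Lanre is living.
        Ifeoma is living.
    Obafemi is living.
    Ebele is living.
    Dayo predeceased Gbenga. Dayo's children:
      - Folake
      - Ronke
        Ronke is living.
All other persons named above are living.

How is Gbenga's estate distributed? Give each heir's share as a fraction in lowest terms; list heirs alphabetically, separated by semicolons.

There is no surviving spouse, so the entire estate passes to Gbenga's descendants per stirpes.
The estate is divided into 5 equal shares of 1/5 among Bankole, Uzoma, Obafemi, Ebele, Dayo.
Bankole is living and takes 1/5.
Uzoma predeceased; the 1/5 allotted to Uzoma's branch passes to Uzoma's issue by representation.
The 1/5 is divided into 2 equal shares of 1/10 among Jide, Ifeoma.
Jide predeceased; the 1/10 allotted to Jide's branch passes to Jide's issue by representation.
The 1/10 is divided into 2 equal shares of 1/20 among Temitope, Chukwudi.
Temitope is living and takes 1/20.
Chukwudi predeceased; the 1/20 allotted to Chukwudi's branch passes to Chukwudi's issue by representation.
The 1/20 is divided into 4 equal shares of 1/80 among Yetunde, Zainab, Lanre, Segun.
Yetunde is living and takes 1/80.
Zainab is living and takes 1/80.
Lanre is living and takes 1/80.
Segun is living and takes 1/80.
Ifeoma is living and takes 1/10.
Obafemi is living and takes 1/5.
Ebele is living and takes 1/5.
Dayo predeceased; the 1/5 allotted to Dayo's branch passes to Dayo's issue by representation.
The 1/5 is divided into 2 equal shares of 1/10 among Folake, Ronke.
Folake is living and takes 1/10.
Ronke is living and takes 1/10.

Bankole 1/5; Ebele 1/5; Folake 1/10; Ifeoma 1/10; Lanre 1/80; Obafemi 1/5; Ronke 1/10; Segun 1/80; Temitope 1/20; Yetunde 1/80; Zainab 1/80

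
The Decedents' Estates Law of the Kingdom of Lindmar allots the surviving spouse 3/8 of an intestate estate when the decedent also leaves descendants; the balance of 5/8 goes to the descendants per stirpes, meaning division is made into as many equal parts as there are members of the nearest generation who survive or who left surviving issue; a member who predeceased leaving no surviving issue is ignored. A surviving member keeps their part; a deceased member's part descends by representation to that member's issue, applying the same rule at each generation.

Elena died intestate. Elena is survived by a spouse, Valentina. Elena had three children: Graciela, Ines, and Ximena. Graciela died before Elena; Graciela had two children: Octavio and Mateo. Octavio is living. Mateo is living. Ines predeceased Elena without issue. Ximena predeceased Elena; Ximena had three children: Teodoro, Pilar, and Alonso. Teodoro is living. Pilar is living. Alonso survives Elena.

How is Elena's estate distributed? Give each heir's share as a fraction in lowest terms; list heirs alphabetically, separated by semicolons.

Valentina, as surviving spouse, takes 3/8.
The remaining 5/8 passes to Elena's descendants per stirpes.
Ines left no surviving issue, so that branch lapses and is disregarded.
The 5/8 is divided into 2 equal shares of 5/16 among Graciela, Ximena.
Graciela predeceased; the 5/16 allotted to Graciela's branch passes to Graciela's issue by representation.
The 5/16 is divided into 2 equal shares of 5/32 among Octavio, Mateo.
Octavio is living and takes 5/32.
Mateo is living and takes 5/32.
Ximena predeceased; the 5/16 allotted to Ximena's branch passes to Ximena's issue by representation.
The 5/16 is divided into 3 equal shares of 5/48 among Teodoro, Pilar, Alonso.
Teodoro is living and takes 5/48.
Pilar is living and takes 5/48.
Alonso is living and takes 5/48.

Alonso 5/48; Mateo 5/32; Octavio 5/32; Pilar 5/48; Teodoro 5/48; Valentina 3/8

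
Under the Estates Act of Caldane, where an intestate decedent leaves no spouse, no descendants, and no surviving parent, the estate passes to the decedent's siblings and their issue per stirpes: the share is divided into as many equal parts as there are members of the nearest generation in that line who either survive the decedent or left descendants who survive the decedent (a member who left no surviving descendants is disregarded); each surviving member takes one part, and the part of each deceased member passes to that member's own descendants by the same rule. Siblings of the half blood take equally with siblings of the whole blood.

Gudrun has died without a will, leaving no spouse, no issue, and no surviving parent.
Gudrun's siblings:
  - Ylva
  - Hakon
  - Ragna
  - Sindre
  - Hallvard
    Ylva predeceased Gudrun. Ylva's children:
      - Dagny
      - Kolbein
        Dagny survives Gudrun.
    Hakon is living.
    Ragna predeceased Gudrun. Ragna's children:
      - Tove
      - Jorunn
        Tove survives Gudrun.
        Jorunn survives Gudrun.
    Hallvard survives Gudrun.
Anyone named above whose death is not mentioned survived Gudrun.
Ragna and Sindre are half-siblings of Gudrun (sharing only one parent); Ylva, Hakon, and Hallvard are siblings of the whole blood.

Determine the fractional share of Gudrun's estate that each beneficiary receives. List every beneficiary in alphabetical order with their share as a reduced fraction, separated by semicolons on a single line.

Dagny 1/10; Hakon 1/5; Hallvard 1/5; Jorunn 1/10; Kolbein 1/10; Sindre 1/5; Tove 1/10

No spouse, descendants, or parent survives, so the estate passes to Gudrun's siblings per stirpes.
Half-blood and whole-blood siblings take equally under the stated rule.
The estate is divided into 5 equal shares of 1/5 among Ylva, Hakon, Ragna, Sindre, Hallvard.
Ylva predeceased; the 1/5 allotted to Ylva's branch passes to Ylva's issue by representation.
The 1/5 is divided into 2 equal shares of 1/10 among Dagny, Kolbein.
Dagny is living and takes 1/10.
Kolbein is living and takes 1/10.
Hakon is living and takes 1/5.
Ragna predeceased; the 1/5 allotted to Ragna's branch passes to Ragna's issue by representation.
The 1/5 is divided into 2 equal shares of 1/10 among Tove, Jorunn.
Tove is living and takes 1/10.
Jorunn is living and takes 1/10.
Sindre is living and takes 1/5.
Hallvard is living and takes 1/5.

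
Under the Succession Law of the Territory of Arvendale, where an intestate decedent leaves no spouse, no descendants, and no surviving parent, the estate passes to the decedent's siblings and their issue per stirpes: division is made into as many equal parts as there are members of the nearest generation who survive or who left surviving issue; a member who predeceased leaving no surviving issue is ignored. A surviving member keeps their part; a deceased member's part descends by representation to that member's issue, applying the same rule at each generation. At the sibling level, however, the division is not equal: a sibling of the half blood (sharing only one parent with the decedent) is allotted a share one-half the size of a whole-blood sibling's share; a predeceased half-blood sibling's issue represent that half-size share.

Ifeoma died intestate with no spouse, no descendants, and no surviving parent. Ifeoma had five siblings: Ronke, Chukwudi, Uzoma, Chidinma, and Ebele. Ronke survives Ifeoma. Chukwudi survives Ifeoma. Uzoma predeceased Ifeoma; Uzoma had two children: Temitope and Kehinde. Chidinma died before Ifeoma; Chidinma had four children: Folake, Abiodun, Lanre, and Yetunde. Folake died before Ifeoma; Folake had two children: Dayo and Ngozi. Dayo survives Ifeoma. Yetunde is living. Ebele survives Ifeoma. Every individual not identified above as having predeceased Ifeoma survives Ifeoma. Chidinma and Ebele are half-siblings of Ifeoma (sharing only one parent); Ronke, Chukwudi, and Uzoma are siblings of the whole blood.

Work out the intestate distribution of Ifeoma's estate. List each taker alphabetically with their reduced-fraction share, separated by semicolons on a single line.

No spouse, descendants, or parent survives, so the estate passes to Ifeoma's siblings per stirpes.
Half-blood siblings count for one-half the weight of whole-blood siblings at the initial division.
Dividing 1 in proportion to weights (total weight 4): Ronke (weight 1) → 1/4; Chukwudi (weight 1) → 1/4; Uzoma (weight 1) → 1/4; Chidinma (weight 1/2) → 1/8; Ebele (weight 1/2) → 1/8.
Ronke is living and takes 1/4.
Chukwudi is living and takes 1/4.
Uzoma predeceased; the 1/4 allotted to Uzoma's branch passes to Uzoma's issue by representation.
The 1/4 is divided into 2 equal shares of 1/8 among Temitope, Kehinde.
Temitope is living and takes 1/8.
Kehinde is living and takes 1/8.
Chidinma predeceased; the 1/8 allotted to Chidinma's branch passes to Chidinma's issue by representation.
The 1/8 is divided into 4 equal shares of 1/32 among Folake, Abiodun, Lanre, Yetunde.
Folake predeceased; the 1/32 allotted to Folake's branch passes to Folake's issue by representation.
The 1/32 is divided into 2 equal shares of 1/64 among Dayo, Ngozi.
Dayo is living and takes 1/64.
Ngozi is living and takes 1/64.
Abiodun is living and takes 1/32.
Lanre is living and takes 1/32.
Yetunde is living and takes 1/32.
Ebele is living and takes 1/8.

Abiodun 1/32; Chukwudi 1/4; Dayo 1/64; Ebele 1/8; Kehinde 1/8; Lanre 1/32; Ngozi 1/64; Ronke 1/4; Temitope 1/8; Yetunde 1/32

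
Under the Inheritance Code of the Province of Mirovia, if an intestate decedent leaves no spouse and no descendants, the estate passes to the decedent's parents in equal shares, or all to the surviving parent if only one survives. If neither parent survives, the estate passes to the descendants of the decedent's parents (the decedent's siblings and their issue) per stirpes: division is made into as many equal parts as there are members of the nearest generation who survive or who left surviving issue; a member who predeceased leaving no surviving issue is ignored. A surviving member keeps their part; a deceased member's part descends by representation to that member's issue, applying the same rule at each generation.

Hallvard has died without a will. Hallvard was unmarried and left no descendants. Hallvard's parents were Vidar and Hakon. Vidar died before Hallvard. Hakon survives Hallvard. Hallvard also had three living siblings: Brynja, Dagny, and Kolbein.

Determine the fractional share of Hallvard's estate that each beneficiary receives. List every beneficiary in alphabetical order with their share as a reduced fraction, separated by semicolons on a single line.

Hakon 1

Only one parent, Hakon, survives, so Hakon takes the entire estate. The siblings take nothing because a surviving parent has priority.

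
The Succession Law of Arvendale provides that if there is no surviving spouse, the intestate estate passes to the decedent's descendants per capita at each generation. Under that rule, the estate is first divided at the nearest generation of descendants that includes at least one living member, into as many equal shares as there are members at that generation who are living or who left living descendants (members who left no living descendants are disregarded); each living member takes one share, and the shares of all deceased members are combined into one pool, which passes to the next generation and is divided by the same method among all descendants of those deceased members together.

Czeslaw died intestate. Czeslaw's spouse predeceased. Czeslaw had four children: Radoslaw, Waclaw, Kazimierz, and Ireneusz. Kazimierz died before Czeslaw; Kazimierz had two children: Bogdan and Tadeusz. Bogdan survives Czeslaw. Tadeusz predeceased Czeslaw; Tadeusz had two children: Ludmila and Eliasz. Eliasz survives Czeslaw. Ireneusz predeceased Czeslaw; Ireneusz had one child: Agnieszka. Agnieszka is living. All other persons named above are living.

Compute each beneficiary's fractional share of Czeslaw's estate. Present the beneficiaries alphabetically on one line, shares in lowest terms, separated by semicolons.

There is no surviving spouse, so the entire estate passes to Czeslaw's descendants per capita at each generation.
At generation 1 (Radoslaw, Waclaw, Kazimierz, Ireneusz) there are 4 shares of (1)/4 = 1/4 each.
Living: Radoslaw and Waclaw — each takes 1/4.
Deceased: Kazimierz and Ireneusz. Their combined 1/2 is pooled and carried to generation 2.
At generation 2 (Bogdan, Tadeusz, Agnieszka) there are 3 shares of (1/2)/3 = 1/6 each.
Living: Bogdan and Agnieszka — each takes 1/6.
Deceased: Tadeusz. That 1/6 share is carried to generation 3.
At generation 3 (Ludmila, Eliasz) there are 2 shares of (1/6)/2 = 1/12 each.
Living: Ludmila and Eliasz — each takes 1/12.

Agnieszka 1/6; Bogdan 1/6; Eliasz 1/12; Ludmila 1/12; Radoslaw 1/4; Waclaw 1/4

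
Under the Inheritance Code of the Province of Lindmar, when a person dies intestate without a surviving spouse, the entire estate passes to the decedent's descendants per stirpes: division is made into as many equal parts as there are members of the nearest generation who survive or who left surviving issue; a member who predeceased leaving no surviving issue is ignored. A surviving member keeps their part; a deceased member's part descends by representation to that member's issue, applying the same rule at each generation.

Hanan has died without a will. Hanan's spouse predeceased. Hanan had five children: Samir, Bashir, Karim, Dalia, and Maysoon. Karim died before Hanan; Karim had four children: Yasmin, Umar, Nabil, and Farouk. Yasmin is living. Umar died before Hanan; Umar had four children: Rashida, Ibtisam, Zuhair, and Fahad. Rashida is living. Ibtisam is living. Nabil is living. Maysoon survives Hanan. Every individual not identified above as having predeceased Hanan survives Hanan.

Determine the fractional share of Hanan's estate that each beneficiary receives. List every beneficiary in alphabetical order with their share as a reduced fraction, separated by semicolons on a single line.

Bashir 1/5; Dalia 1/5; Fahad 1/80; Farouk 1/20; Ibtisam 1/80; Maysoon 1/5; Nabil 1/20; Rashida 1/80; Samir 1/5; Yasmin 1/20; Zuhair 1/80

There is no surviving spouse, so the entire estate passes to Hanan's descendants per stirpes.
The estate is divided into 5 equal shares of 1/5 among Samir, Bashir, Karim, Dalia, Maysoon.
Samir is living and takes 1/5.
Bashir is living and takes 1/5.
Karim predeceased; the 1/5 allotted to Karim's branch passes to Karim's issue by representation.
The 1/5 is divided into 4 equal shares of 1/20 among Yasmin, Umar, Nabil, Farouk.
Yasmin is living and takes 1/20.
Umar predeceased; the 1/20 allotted to Umar's branch passes to Umar's issue by representation.
The 1/20 is divided into 4 equal shares of 1/80 among Rashida, Ibtisam, Zuhair, Fahad.
Rashida is living and takes 1/80.
Ibtisam is living and takes 1/80.
Zuhair is living and takes 1/80.
Fahad is living and takes 1/80.
Nabil is living and takes 1/20.
Farouk is living and takes 1/20.
Dalia is living and takes 1/5.
Maysoon is living and takes 1/5.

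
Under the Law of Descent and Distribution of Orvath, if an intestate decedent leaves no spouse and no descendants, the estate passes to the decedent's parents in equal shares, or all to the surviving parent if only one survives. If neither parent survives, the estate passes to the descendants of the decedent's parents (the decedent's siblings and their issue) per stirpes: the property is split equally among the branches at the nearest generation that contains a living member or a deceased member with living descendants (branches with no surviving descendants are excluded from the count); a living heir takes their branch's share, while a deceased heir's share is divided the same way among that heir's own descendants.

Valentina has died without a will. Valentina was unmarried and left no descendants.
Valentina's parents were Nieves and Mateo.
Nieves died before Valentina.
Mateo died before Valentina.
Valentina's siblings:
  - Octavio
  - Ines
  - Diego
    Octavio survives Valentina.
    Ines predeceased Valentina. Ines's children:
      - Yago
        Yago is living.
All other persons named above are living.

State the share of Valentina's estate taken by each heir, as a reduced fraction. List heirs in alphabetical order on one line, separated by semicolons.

Diego 1/3; Octavio 1/3; Yago 1/3

Neither parent survives and there are no descendants, so the estate passes to Valentina's siblings and their issue per stirpes.
The estate is divided into 3 equal shares of 1/3 among Octavio, Ines, Diego.
Octavio is living and takes 1/3.
Ines predeceased; the 1/3 allotted to Ines's branch passes to Ines's issue by representation.
Yago is the sole taker at this level and receives the full 1/3.
Diego is living and takes 1/3.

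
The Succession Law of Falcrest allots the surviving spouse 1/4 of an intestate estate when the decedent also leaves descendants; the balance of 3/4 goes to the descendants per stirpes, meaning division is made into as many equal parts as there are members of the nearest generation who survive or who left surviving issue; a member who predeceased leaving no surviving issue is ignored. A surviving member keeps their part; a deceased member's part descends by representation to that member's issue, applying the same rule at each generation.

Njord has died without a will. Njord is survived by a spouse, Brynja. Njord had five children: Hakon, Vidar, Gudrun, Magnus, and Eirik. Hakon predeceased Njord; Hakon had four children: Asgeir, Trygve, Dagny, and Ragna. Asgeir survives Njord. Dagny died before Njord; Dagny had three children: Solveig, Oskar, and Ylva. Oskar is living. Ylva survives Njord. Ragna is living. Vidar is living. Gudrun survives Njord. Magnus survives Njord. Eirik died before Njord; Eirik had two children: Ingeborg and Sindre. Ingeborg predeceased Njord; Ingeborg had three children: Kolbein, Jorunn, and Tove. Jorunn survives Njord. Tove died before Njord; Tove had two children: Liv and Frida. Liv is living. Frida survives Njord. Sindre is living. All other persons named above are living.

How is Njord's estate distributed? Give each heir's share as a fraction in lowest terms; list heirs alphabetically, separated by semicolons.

Brynja, as surviving spouse, takes 1/4.
The remaining 3/4 passes to Njord's descendants per stirpes.
The 3/4 is divided into 5 equal shares of 3/20 among Hakon, Vidar, Gudrun, Magnus, Eirik.
Hakon predeceased; the 3/20 allotted to Hakon's branch passes to Hakon's issue by representation.
The 3/20 is divided into 4 equal shares of 3/80 among Asgeir, Trygve, Dagny, Ragna.
Asgeir is living and takes 3/80.
Trygve is living and takes 3/80.
Dagny predeceased; the 3/80 allotted to Dagny's branch passes to Dagny's issue by representation.
The 3/80 is divided into 3 equal shares of 1/80 among Solveig, Oskar, Ylva.
Solveig is living and takes 1/80.
Oskar is living and takes 1/80.
Ylva is living and takes 1/80.
Ragna is living and takes 3/80.
Vidar is living and takes 3/20.
Gudrun is living and takes 3/20.
Magnus is living and takes 3/20.
Eirik predeceased; the 3/20 allotted to Eirik's branch passes to Eirik's issue by representation.
The 3/20 is divided into 2 equal shares of 3/40 among Ingeborg, Sindre.
Ingeborg predeceased; the 3/40 allotted to Ingeborg's branch passes to Ingeborg's issue by representation.
The 3/40 is divided into 3 equal shares of 1/40 among Kolbein, Jorunn, Tove.
Kolbein is living and takes 1/40.
Jorunn is living and takes 1/40.
Tove predeceased; the 1/40 allotted to Tove's branch passes to Tove's issue by representation.
The 1/40 is divided into 2 equal shares of 1/80 among Liv, Frida.
Liv is living and takes 1/80.
Frida is living and takes 1/80.
Sindre is living and takes 3/40.

Asgeir 3/80; Brynja 1/4; Frida 1/80; Gudrun 3/20; Jorunn 1/40; Kolbein 1/40; Liv 1/80; Magnus 3/20; Oskar 1/80; Ragna 3/80; Sindre 3/40; Solveig 1/80; Trygve 3/80; Vidar 3/20; Ylva 1/80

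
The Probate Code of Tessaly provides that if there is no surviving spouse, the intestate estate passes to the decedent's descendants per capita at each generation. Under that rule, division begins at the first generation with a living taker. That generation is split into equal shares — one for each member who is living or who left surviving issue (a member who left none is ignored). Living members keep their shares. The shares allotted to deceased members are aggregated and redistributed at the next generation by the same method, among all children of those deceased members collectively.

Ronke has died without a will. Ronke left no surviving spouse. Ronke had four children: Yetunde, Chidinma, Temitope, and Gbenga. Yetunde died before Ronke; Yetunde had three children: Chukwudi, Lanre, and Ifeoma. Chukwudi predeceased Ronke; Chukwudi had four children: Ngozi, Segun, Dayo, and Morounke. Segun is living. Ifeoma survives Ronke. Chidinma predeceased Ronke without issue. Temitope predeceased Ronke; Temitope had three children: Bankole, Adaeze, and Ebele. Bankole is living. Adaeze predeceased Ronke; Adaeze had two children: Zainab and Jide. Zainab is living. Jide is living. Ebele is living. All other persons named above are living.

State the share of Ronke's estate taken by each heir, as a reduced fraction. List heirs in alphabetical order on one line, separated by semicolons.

Bankole 1/9; Dayo 1/27; Ebele 1/9; Gbenga 1/3; Ifeoma 1/9; Jide 1/27; Lanre 1/9; Morounke 1/27; Ngozi 1/27; Segun 1/27; Zainab 1/27

There is no surviving spouse, so the entire estate passes to Ronke's descendants per capita at each generation.
At generation 1 (Yetunde, Temitope, Gbenga) there are 3 shares of (1)/3 = 1/3 each.
Living: Gbenga — each takes 1/3.
Deceased: Yetunde and Temitope. Their combined 2/3 is pooled and carried to generation 2.
At generation 2 (Chukwudi, Lanre, Ifeoma, Bankole, Adaeze, Ebele) there are 6 shares of (2/3)/6 = 1/9 each.
Living: Lanre, Ifeoma, Bankole, and Ebele — each takes 1/9.
Deceased: Chukwudi and Adaeze. Their combined 2/9 is pooled and carried to generation 3.
At generation 3 (Ngozi, Segun, Dayo, Morounke, Zainab, Jide) there are 6 shares of (2/9)/6 = 1/27 each.
Living: Ngozi, Segun, Dayo, Morounke, Zainab, and Jide — each takes 1/27.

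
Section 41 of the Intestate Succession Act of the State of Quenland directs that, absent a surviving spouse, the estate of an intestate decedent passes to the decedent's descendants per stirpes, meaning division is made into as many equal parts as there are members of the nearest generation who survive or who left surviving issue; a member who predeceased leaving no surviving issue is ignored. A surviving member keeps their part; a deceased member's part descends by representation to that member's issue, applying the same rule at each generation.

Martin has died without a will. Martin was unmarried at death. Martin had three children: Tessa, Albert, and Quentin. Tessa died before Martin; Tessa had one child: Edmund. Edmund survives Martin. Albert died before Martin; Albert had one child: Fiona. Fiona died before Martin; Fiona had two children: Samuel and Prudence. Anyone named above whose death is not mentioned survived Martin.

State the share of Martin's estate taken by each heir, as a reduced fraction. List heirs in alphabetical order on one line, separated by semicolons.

There is no surviving spouse, so the entire estate passes to Martin's descendants per stirpes.
The estate is divided into 3 equal shares of 1/3 among Tessa, Albert, Quentin.
Tessa predeceased; the 1/3 allotted to Tessa's branch passes to Tessa's issue by representation.
Edmund is the sole taker at this level and receives the full 1/3.
Albert predeceased; the 1/3 allotted to Albert's branch passes to Albert's issue by representation.
Fiona's line is the sole branch at this level, so the full 1/3 passes to Fiona's issue by representation.
The 1/3 is divided into 2 equal shares of 1/6 among Samuel, Prudence.
Samuel is living and takes 1/6.
Prudence is living and takes 1/6.
Quentin is living and takes 1/3.

Edmund 1/3; Prudence 1/6; Quentin 1/3; Samuel 1/6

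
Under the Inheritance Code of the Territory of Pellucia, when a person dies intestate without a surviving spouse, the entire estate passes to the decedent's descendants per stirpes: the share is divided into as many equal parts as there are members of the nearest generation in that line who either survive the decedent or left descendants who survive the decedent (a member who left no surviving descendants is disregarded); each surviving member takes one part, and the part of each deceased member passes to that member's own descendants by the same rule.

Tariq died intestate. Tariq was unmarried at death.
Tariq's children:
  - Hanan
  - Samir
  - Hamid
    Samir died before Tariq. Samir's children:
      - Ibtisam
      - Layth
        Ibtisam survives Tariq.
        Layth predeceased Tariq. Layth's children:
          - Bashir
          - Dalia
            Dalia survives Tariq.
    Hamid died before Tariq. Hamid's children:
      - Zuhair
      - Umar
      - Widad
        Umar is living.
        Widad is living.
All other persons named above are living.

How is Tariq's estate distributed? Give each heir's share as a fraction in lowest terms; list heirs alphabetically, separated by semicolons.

Bashir 1/12; Dalia 1/12; Hanan 1/3; Ibtisam 1/6; Umar 1/9; Widad 1/9; Zuhair 1/9

There is no surviving spouse, so the entire estate passes to Tariq's descendants per stirpes.
The estate is divided into 3 equal shares of 1/3 among Hanan, Samir, Hamid.
Hanan is living and takes 1/3.
Samir predeceased; the 1/3 allotted to Samir's branch passes to Samir's issue by representation.
The 1/3 is divided into 2 equal shares of 1/6 among Ibtisam, Layth.
Ibtisam is living and takes 1/6.
Layth predeceased; the 1/6 allotted to Layth's branch passes to Layth's issue by representation.
The 1/6 is divided into 2 equal shares of 1/12 among Bashir, Dalia.
Bashir is living and takes 1/12.
Dalia is living and takes 1/12.
Hamid predeceased; the 1/3 allotted to Hamid's branch passes to Hamid's issue by representation.
The 1/3 is divided into 3 equal shares of 1/9 among Zuhair, Umar, Widad.
Zuhair is living and takes 1/9.
Umar is living and takes 1/9.
Widad is living and takes 1/9.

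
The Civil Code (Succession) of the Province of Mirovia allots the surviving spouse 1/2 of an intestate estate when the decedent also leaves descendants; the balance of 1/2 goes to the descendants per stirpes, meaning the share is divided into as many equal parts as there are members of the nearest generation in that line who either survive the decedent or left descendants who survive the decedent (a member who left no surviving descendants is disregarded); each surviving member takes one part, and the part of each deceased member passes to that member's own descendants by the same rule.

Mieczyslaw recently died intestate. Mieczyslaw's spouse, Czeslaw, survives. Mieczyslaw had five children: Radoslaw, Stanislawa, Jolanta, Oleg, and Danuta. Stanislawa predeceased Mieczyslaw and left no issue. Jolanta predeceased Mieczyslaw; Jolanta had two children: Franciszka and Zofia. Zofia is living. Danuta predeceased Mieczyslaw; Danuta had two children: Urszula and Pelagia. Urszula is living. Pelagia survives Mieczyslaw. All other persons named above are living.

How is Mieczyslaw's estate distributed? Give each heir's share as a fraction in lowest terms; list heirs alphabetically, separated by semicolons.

Czeslaw 1/2; Franciszka 1/16; Oleg 1/8; Pelagia 1/16; Radoslaw 1/8; Urszula 1/16; Zofia 1/16

Czeslaw, as surviving spouse, takes 1/2.
The remaining 1/2 passes to Mieczyslaw's descendants per stirpes.
Stanislawa left no surviving issue, so that branch lapses and is disregarded.
The 1/2 is divided into 4 equal shares of 1/8 among Radoslaw, Jolanta, Oleg, Danuta.
Radoslaw is living and takes 1/8.
Jolanta predeceased; the 1/8 allotted to Jolanta's branch passes to Jolanta's issue by representation.
The 1/8 is divided into 2 equal shares of 1/16 among Franciszka, Zofia.
Franciszka is living and takes 1/16.
Zofia is living and takes 1/16.
Oleg is living and takes 1/8.
Danuta predeceased; the 1/8 allotted to Danuta's branch passes to Danuta's issue by representation.
The 1/8 is divided into 2 equal shares of 1/16 among Urszula, Pelagia.
Urszula is living and takes 1/16.
Pelagia is living and takes 1/16.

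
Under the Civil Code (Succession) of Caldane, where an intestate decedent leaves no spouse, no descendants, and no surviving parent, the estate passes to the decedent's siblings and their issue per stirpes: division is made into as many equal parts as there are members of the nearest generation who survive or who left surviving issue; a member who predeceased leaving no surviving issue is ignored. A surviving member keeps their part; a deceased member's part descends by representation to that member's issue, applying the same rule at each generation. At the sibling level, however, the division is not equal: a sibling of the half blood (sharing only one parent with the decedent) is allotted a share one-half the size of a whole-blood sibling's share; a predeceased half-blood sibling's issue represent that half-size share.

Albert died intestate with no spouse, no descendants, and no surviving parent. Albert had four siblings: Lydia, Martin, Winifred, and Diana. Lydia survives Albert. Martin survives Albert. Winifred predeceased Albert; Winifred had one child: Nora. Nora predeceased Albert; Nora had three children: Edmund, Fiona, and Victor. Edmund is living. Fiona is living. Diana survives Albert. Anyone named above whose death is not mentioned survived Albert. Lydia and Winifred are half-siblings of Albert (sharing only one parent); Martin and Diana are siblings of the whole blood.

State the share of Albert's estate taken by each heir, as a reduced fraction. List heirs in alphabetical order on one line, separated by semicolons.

Diana 1/3; Edmund 1/18; Fiona 1/18; Lydia 1/6; Martin 1/3; Victor 1/18

No spouse, descendants, or parent survives, so the estate passes to Albert's siblings per stirpes.
Half-blood siblings count for one-half the weight of whole-blood siblings at the initial division.
Dividing 1 in proportion to weights (total weight 3): Lydia (weight 1/2) → 1/6; Martin (weight 1) → 1/3; Winifred (weight 1/2) → 1/6; Diana (weight 1) → 1/3.
Lydia is living and takes 1/6.
Martin is living and takes 1/3.
Winifred predeceased; the 1/6 allotted to Winifred's branch passes to Winifred's issue by representation.
Nora's line is the sole branch at this level, so the full 1/6 passes to Nora's issue by representation.
The 1/6 is divided into 3 equal shares of 1/18 among Edmund, Fiona, Victor.
Edmund is living and takes 1/18.
Fiona is living and takes 1/18.
Victor is living and takes 1/18.
Diana is living and takes 1/3.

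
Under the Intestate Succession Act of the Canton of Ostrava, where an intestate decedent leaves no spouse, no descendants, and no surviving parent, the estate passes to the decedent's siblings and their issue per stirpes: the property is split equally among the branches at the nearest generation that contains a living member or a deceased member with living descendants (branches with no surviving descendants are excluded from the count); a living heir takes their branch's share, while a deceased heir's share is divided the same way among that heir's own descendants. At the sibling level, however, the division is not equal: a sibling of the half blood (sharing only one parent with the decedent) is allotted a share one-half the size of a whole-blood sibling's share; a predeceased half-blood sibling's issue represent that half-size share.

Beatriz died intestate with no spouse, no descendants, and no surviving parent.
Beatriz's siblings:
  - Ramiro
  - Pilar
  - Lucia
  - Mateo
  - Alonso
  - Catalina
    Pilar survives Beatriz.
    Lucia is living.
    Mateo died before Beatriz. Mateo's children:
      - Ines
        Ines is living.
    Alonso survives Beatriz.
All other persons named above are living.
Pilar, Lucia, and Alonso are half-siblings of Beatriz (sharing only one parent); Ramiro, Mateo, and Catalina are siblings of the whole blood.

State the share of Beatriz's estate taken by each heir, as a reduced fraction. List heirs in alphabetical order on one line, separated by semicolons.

No spouse, descendants, or parent survives, so the estate passes to Beatriz's siblings per stirpes.
Half-blood siblings count for one-half the weight of whole-blood siblings at the initial division.
Dividing 1 in proportion to weights (total weight 9/2): Ramiro (weight 1) → 2/9; Pilar (weight 1/2) → 1/9; Lucia (weight 1/2) → 1/9; Mateo (weight 1) → 2/9; Alonso (weight 1/2) → 1/9; Catalina (weight 1) → 2/9.
Ramiro is living and takes 2/9.
Pilar is living and takes 1/9.
Lucia is living and takes 1/9.
Mateo predeceased; the 2/9 allotted to Mateo's branch passes to Mateo's issue by representation.
Ines is the sole taker at this level and receives the full 2/9.
Alonso is living and takes 1/9.
Catalina is living and takes 2/9.

Alonso 1/9; Catalina 2/9; Ines 2/9; Lucia 1/9; Pilar 1/9; Ramiro 2/9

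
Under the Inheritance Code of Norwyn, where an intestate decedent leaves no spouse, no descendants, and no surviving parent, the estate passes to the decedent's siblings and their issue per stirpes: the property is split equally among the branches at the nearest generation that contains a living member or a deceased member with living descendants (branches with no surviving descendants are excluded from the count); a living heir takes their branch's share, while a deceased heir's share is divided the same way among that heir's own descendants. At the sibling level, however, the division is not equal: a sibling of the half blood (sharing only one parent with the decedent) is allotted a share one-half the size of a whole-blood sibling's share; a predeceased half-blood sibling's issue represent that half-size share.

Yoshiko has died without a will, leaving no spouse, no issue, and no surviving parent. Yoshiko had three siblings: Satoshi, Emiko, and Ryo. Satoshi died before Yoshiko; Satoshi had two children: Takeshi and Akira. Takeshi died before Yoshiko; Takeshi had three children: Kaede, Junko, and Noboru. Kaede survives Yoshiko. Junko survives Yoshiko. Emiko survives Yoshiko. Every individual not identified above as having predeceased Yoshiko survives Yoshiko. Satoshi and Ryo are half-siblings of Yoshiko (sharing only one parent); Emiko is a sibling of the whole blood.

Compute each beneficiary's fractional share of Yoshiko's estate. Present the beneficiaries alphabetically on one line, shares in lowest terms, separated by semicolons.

Akira 1/8; Emiko 1/2; Junko 1/24; Kaede 1/24; Noboru 1/24; Ryo 1/4

No spouse, descendants, or parent survives, so the estate passes to Yoshiko's siblings per stirpes.
Half-blood siblings count for one-half the weight of whole-blood siblings at the initial division.
Dividing 1 in proportion to weights (total weight 2): Satoshi (weight 1/2) → 1/4; Emiko (weight 1) → 1/2; Ryo (weight 1/2) → 1/4.
Satoshi predeceased; the 1/4 allotted to Satoshi's branch passes to Satoshi's issue by representation.
The 1/4 is divided into 2 equal shares of 1/8 among Takeshi, Akira.
Takeshi predeceased; the 1/8 allotted to Takeshi's branch passes to Takeshi's issue by representation.
The 1/8 is divided into 3 equal shares of 1/24 among Kaede, Junko, Noboru.
Kaede is living and takes 1/24.
Junko is living and takes 1/24.
Noboru is living and takes 1/24.
Akira is living and takes 1/8.
Emiko is living and takes 1/2.
Ryo is living and takes 1/4.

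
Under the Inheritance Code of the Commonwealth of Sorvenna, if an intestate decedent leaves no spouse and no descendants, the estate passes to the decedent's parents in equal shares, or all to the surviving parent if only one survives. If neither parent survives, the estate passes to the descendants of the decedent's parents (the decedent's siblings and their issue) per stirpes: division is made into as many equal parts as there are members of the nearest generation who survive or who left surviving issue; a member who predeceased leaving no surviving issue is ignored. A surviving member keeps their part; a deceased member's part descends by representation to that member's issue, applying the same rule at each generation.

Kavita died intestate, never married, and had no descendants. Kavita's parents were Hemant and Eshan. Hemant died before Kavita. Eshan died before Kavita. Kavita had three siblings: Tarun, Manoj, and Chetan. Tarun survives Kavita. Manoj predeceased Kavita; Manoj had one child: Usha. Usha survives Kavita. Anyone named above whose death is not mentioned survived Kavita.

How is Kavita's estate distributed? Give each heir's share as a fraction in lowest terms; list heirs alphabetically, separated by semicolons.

Neither parent survives and there are no descendants, so the estate passes to Kavita's siblings and their issue per stirpes.
The estate is divided into 3 equal shares of 1/3 among Tarun, Manoj, Chetan.
Tarun is living and takes 1/3.
Manoj predeceased; the 1/3 allotted to Manoj's branch passes to Manoj's issue by representation.
Usha is the sole taker at this level and receives the full 1/3.
Chetan is living and takes 1/3.

Chetan 1/3; Tarun 1/3; Usha 1/3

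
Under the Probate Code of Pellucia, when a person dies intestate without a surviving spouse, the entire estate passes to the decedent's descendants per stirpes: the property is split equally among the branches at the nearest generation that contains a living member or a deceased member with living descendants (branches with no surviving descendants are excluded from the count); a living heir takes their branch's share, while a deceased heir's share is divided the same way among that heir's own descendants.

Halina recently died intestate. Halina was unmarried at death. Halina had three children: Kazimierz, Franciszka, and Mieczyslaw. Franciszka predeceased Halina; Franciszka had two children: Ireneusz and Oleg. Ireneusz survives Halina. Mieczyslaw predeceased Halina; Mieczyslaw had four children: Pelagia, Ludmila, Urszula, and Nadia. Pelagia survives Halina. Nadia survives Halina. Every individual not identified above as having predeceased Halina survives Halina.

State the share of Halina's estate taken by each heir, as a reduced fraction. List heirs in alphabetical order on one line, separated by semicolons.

There is no surviving spouse, so the entire estate passes to Halina's descendants per stirpes.
The estate is divided into 3 equal shares of 1/3 among Kazimierz, Franciszka, Mieczyslaw.
Kazimierz is living and takes 1/3.
Franciszka predeceased; the 1/3 allotted to Franciszka's branch passes to Franciszka's issue by representation.
The 1/3 is divided into 2 equal shares of 1/6 among Ireneusz, Oleg.
Ireneusz is living and takes 1/6.
Oleg is living and takes 1/6.
Mieczyslaw predeceased; the 1/3 allotted to Mieczyslaw's branch passes to Mieczyslaw's issue by representation.
The 1/3 is divided into 4 equal shares of 1/12 among Pelagia, Ludmila, Urszula, Nadia.
Pelagia is living and takes 1/12.
Ludmila is living and takes 1/12.
Urszula is living and takes 1/12.
Nadia is living and takes 1/12.

Ireneusz 1/6; Kazimierz 1/3; Ludmila 1/12; Nadia 1/12; Oleg 1/6; Pelagia 1/12; Urszula 1/12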